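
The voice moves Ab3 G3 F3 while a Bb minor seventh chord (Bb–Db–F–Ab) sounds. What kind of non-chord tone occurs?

The harmony at that moment is Bb minor seventh chord (Bb, Db, F, Ab); G3 is not a chord tone.
It is approached by step down from Ab3 and left by step down to F3.
Step in, step out in the same direction — a passing tone.

G3 is a passing tone.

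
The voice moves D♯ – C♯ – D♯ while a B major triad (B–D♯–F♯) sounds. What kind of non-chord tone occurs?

C♯ is a neighbor tone.

The harmony at that moment is B major triad (B, D♯, F♯); C♯ is not a chord tone.
It is approached by step down from D♯ and left by step up to D♯.
Step away and step back to the same note — a neighbor tone (lower neighbor).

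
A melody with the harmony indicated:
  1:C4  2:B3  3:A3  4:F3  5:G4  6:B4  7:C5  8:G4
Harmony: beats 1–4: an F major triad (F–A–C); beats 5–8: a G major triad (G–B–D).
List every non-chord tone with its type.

B3 (beat 2) — passing tone; C5 (beat 7) — escape tone.

The harmony at that moment is F major triad (F, A, C); B3 is not a chord tone.
It is approached by step down from C4 and left by step down to A3.
Step in, step out in the same direction — a passing tone.
The harmony at that moment is G major triad (G, B, D); C5 is not a chord tone.
It is approached by step up from B4 and left by leap down to G4.
Step in, leap out — an escape tone.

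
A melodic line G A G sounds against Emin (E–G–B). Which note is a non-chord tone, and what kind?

A is a neighbor tone.

The harmony at that moment is E minor triad (E, G, B); A is not a chord tone.
It is approached by step up from G and left by step down to G.
Step away and step back to the same note — a neighbor tone (upper neighbor).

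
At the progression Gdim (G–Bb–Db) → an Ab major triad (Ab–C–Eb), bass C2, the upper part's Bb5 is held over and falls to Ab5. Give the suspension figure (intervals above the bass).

At the second chord the bass is C2. The suspended Bb5 lies a seventh above the bass; after resolving down by step to Ab5, the interval above the bass becomes a sixth.
Suspension figures are named by those two intervals: 7–6.

7–6 suspension.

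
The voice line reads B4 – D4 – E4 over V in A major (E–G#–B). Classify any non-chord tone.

The harmony at that moment is E major triad (E, G#, B); D4 is not a chord tone.
It is approached by leap down from B4 and left by step up to E4.
Leap in, step out — an appoggiatura.

D4 is an appoggiatura.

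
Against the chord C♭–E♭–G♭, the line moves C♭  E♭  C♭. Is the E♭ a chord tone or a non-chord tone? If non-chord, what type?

Chord tone (the third of Cb major triad).

Cb major triad contains C♭, E♭, G♭; E♭ is the third, so it is a chord tone.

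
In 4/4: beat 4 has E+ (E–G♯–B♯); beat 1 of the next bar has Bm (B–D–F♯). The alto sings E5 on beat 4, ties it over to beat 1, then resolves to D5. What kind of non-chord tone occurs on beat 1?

Suspension.

The harmony at that moment is B minor triad (B, D, F♯); E5 is not a chord tone.
It is held over (the same pitch as the preceding E5) and left by step down to D5.
Held over from the previous chord and resolving down by step — a suspension.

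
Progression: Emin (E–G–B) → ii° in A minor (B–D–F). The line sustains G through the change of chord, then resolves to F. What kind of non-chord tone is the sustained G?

G is a suspension.

The harmony at that moment is B diminished triad (B, D, F); G is not a chord tone.
It is held over (the same pitch as the preceding G) and left by step down to F.
Held over from the previous chord and resolving down by step — a suspension.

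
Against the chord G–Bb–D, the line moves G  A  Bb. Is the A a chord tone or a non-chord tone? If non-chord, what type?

The harmony at that moment is G minor triad (G, Bb, D); A is not a chord tone.
It is approached by step up from G and left by step up to Bb.
Step in, step out in the same direction — a passing tone.

Non-chord tone — a passing tone.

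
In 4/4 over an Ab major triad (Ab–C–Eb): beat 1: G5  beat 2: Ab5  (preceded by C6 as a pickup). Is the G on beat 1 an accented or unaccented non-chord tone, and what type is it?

The harmony at that moment is Ab major triad (Ab, C, Eb); G5 is not a chord tone.
It is approached by leap down from C6 and left by step up to Ab5.
Leap in, step out — an appoggiatura.
It falls on the downbeat, so it is accented.

Accented appoggiatura.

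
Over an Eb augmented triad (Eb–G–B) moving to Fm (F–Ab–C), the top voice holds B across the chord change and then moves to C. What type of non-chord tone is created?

B is a retardation.

The harmony at that moment is F minor triad (F, Ab, C); B is not a chord tone.
It is held over (the same pitch as the preceding B) and left by step up to C.
Held over from the previous chord and resolving up by step — a retardation.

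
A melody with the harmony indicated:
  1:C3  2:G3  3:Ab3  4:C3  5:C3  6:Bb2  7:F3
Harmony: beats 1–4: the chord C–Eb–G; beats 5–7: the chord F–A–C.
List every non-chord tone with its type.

Ab3 (beat 3) — escape tone; Bb2 (beat 6) — escape tone.

The harmony at that moment is C minor triad (C, Eb, G); Ab3 is not a chord tone.
It is approached by step up from G3 and left by leap down to C3.
Step in, leap out — an escape tone.
The harmony at that moment is F major triad (F, A, C); Bb2 is not a chord tone.
It is approached by step down from C3 and left by leap up to F3.
Step in, leap out — an escape tone.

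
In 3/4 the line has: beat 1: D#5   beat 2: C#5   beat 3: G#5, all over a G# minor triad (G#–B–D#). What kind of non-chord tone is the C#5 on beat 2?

Escape tone.

The harmony at that moment is G# minor triad (G#, B, D#); C#5 is not a chord tone.
It is approached by step down from D#5 and left by leap up to G#5.
Step in, leap out, on a weak beat — an escape tone.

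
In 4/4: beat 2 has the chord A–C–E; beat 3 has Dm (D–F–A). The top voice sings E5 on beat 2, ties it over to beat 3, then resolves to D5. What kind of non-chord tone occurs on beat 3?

Suspension.

The harmony at that moment is D minor triad (D, F, A); E5 is not a chord tone.
It is held over (the same pitch as the preceding E5) and left by step down to D5.
Held over from the previous chord and resolving down by step — a suspension.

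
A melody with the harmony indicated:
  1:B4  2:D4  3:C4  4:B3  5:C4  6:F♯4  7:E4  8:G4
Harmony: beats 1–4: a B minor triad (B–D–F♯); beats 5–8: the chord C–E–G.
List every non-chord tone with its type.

C4 (beat 3) — passing tone; F♯4 (beat 6) — appoggiatura.

The harmony at that moment is B minor triad (B, D, F♯); C4 is not a chord tone.
It is approached by step down from D4 and left by step down to B3.
Step in, step out in the same direction — a passing tone.
The harmony at that moment is C major triad (C, E, G); F♯4 is not a chord tone.
It is approached by leap up from C4 and left by step down to E4.
Leap in, step out — an appoggiatura.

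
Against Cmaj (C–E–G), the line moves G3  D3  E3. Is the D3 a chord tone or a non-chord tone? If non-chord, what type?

The harmony at that moment is C major triad (C, E, G); D3 is not a chord tone.
It is approached by leap down from G3 and left by step up to E3.
Leap in, step out — an appoggiatura.

Non-chord tone — an appoggiatura.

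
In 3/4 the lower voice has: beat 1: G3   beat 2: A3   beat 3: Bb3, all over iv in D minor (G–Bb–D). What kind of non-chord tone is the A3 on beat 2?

The harmony at that moment is G minor triad (G, Bb, D); A3 is not a chord tone.
It is approached by step up from G3 and left by step up to Bb3.
Step in, step out in the same direction — a passing tone.

Passing tone.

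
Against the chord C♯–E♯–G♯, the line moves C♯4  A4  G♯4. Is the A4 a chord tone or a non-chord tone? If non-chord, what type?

Non-chord tone — an appoggiatura.

The harmony at that moment is C♯ major triad (C♯, E♯, G♯); A4 is not a chord tone.
It is approached by leap up from C♯4 and left by step down to G♯4.
Leap in, step out — an appoggiatura.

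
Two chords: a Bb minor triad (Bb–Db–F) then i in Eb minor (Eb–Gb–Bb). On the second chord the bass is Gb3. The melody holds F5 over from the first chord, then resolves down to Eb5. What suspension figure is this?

7–6 suspension.

At the second chord the bass is Gb3. The suspended F5 lies a seventh above the bass; after resolving down by step to Eb5, the interval above the bass becomes a sixth.
Suspension figures are named by those two intervals: 7–6.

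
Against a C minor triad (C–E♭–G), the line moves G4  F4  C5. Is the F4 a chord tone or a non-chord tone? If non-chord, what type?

The harmony at that moment is C minor triad (C, E♭, G); F4 is not a chord tone.
It is approached by step down from G4 and left by leap up to C5.
Step in, leap out — an escape tone.

Non-chord tone — an escape tone.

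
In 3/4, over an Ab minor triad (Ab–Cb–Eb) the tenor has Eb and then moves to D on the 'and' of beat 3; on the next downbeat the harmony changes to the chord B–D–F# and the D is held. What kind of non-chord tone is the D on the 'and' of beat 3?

The harmony at that moment is Ab minor triad (Ab, Cb, Eb); D is not a chord tone.
It is approached by step down from Eb and then sustained as the same pitch into the next harmony.
Arriving early and becoming a chord tone when the harmony changes — an anticipation.

Anticipation.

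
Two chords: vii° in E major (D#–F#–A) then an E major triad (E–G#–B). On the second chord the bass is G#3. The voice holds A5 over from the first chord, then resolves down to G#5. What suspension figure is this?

At the second chord the bass is G#3. The suspended A5 lies a ninth above the bass; after resolving down by step to G#5, the interval above the bass becomes an octave.
Suspension figures are named by those two intervals: 9–8.

9–8 suspension.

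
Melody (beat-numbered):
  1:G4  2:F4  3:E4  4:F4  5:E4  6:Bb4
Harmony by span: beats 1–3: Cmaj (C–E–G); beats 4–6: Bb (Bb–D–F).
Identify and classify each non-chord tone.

F4 (beat 2) — passing tone; E4 (beat 5) — escape tone.

The harmony at that moment is C major triad (C, E, G); F4 is not a chord tone.
It is approached by step down from G4 and left by step down to E4.
Step in, step out in the same direction — a passing tone.
The harmony at that moment is Bb major triad (Bb, D, F); E4 is not a chord tone.
It is approached by step down from F4 and left by leap up to Bb4.
Step in, leap out — an escape tone.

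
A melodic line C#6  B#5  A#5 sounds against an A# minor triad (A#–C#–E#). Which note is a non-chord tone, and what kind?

B#5 is a passing tone.

The harmony at that moment is A# minor triad (A#, C#, E#); B#5 is not a chord tone.
It is approached by step down from C#6 and left by step down to A#5.
Step in, step out in the same direction — a passing tone.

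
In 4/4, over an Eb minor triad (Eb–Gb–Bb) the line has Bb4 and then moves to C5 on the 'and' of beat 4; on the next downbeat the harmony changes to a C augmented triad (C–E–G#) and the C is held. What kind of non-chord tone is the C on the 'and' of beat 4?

Anticipation.

The harmony at that moment is Eb minor triad (Eb, Gb, Bb); C5 is not a chord tone.
It is approached by step up from Bb4 and then sustained as the same pitch into the next harmony.
Arriving early and becoming a chord tone when the harmony changes — an anticipation.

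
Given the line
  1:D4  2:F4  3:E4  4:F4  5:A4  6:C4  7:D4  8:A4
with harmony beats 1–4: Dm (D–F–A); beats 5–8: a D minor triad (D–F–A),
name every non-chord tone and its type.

E4 (beat 3) — neighbor tone; C4 (beat 6) — appoggiatura.

The harmony at that moment is D minor triad (D, F, A); E4 is not a chord tone.
It is approached by step down from F4 and left by step up to F4.
Step away and step back to the same note — a neighbor tone (lower neighbor).
The harmony at that moment is D minor triad (D, F, A); C4 is not a chord tone.
It is approached by leap down from A4 and left by step up to D4.
Leap in, step out — an appoggiatura.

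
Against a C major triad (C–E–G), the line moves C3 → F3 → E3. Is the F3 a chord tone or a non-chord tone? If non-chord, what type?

Non-chord tone — an appoggiatura.

The harmony at that moment is C major triad (C, E, G); F3 is not a chord tone.
It is approached by leap up from C3 and left by step down to E3.
Leap in, step out — an appoggiatura.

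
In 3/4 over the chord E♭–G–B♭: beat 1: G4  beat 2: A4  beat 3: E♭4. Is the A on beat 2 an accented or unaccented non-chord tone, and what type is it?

The harmony at that moment is E♭ major triad (E♭, G, B♭); A4 is not a chord tone.
It is approached by step up from G4 and left by leap down to E♭4.
Step in, leap out — an escape tone.
It falls on a weak beat, so it is unaccented.

Unaccented escape tone.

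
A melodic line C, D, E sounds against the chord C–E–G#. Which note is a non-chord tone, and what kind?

The harmony at that moment is C augmented triad (C, E, G#); D is not a chord tone.
It is approached by step up from C and left by step up to E.
Step in, step out in the same direction — a passing tone.

D is a passing tone.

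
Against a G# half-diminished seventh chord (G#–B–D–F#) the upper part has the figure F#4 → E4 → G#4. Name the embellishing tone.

The harmony at that moment is G# half-diminished seventh chord (G#, B, D, F#); E4 is not a chord tone.
It is approached by step down from F#4 and left by leap up to G#4.
Step in, leap out — an escape tone.

E4 is an escape tone.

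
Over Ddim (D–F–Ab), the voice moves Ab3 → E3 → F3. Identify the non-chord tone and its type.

The harmony at that moment is D diminished triad (D, F, Ab); E3 is not a chord tone.
It is approached by leap down from Ab3 and left by step up to F3.
Leap in, step out — an appoggiatura.

E3 is an appoggiatura.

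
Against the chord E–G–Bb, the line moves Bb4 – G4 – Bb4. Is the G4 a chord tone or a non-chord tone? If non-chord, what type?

Chord tone (the third of E diminished triad).

E diminished triad contains E, G, Bb; G is the third, so it is a chord tone.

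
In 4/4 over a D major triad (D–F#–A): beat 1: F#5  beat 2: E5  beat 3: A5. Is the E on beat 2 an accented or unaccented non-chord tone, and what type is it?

The harmony at that moment is D major triad (D, F#, A); E5 is not a chord tone.
It is approached by step down from F#5 and left by leap up to A5.
Step in, leap out — an escape tone.
It falls on a weak beat, so it is unaccented.

Unaccented escape tone.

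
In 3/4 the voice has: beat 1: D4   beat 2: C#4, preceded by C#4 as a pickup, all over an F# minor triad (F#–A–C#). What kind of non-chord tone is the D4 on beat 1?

Upper neighbor tone.

The harmony at that moment is F# minor triad (F#, A, C#); D4 is not a chord tone.
It is approached by step up from C#4 and left by step down to C#4.
Step away and step back to the same note — a neighbor tone (upper neighbor).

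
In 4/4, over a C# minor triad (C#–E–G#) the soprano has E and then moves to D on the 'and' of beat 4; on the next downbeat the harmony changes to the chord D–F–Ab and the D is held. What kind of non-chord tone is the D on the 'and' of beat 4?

The harmony at that moment is C# minor triad (C#, E, G#); D is not a chord tone.
It is approached by step down from E and then sustained as the same pitch into the next harmony.
Arriving early and becoming a chord tone when the harmony changes — an anticipation.

Anticipation.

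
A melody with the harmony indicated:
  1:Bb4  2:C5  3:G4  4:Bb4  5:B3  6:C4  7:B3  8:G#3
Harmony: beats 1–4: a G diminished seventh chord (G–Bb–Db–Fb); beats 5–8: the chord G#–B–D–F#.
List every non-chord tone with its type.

The harmony at that moment is G diminished seventh chord (G, Bb, Db, Fb); C5 is not a chord tone.
It is approached by step up from Bb4 and left by leap down to G4.
Step in, leap out — an escape tone.
The harmony at that moment is G# half-diminished seventh chord (G#, B, D, F#); C4 is not a chord tone.
It is approached by step up from B3 and left by step down to B3.
Step away and step back to the same note — a neighbor tone (upper neighbor).

C5 (beat 2) — escape tone; C4 (beat 6) — neighbor tone.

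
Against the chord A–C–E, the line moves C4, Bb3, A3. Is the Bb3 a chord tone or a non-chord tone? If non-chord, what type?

The harmony at that moment is A minor triad (A, C, E); Bb3 is not a chord tone.
It is approached by step down from C4 and left by step down to A3.
Step in, step out in the same direction — a passing tone.

Non-chord tone — a passing tone.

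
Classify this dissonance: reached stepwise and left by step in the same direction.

Approach: by step. Departure: by step, continuing in the same direction.
Stepwise on both sides with no change of direction means the note fills in the space between two different chord tones — a passing tone. (Had it turned back to its starting note it would be a neighbor tone instead.)

Passing tone.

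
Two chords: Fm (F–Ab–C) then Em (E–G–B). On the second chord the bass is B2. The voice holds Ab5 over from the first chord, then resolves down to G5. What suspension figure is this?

7–6 suspension.

At the second chord the bass is B2. The suspended Ab5 lies a seventh above the bass; after resolving down by step to G5, the interval above the bass becomes a sixth.
Suspension figures are named by those two intervals: 7–6.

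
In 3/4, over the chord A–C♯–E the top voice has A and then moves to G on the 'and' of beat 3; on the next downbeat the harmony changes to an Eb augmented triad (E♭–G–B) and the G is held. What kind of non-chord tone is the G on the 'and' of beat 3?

Anticipation.

The harmony at that moment is A major triad (A, C♯, E); G is not a chord tone.
It is approached by step down from A and then sustained as the same pitch into the next harmony.
Arriving early and becoming a chord tone when the harmony changes — an anticipation.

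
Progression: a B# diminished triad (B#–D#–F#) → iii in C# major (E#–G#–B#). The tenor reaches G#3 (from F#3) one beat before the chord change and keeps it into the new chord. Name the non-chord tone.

G#3 is an anticipation.

The harmony at that moment is B# diminished triad (B#, D#, F#); G#3 is not a chord tone.
It is approached by step up from F#3 and then sustained as the same pitch into the next harmony.
Arriving early and becoming a chord tone when the harmony changes — an anticipation.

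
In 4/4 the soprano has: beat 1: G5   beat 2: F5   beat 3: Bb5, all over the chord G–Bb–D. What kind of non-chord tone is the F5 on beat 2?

Escape tone.

The harmony at that moment is G minor triad (G, Bb, D); F5 is not a chord tone.
It is approached by step down from G5 and left by leap up to Bb5.
Step in, leap out, on a weak beat — an escape tone.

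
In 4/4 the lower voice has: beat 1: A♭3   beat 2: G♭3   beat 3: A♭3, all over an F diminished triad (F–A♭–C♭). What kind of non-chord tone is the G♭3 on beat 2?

Lower neighbor tone.

The harmony at that moment is F diminished triad (F, A♭, C♭); G♭3 is not a chord tone.
It is approached by step down from A♭3 and left by step up to A♭3.
Step away and step back to the same note — a neighbor tone (lower neighbor).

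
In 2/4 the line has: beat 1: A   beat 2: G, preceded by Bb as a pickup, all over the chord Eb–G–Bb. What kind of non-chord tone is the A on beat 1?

The harmony at that moment is Eb major triad (Eb, G, Bb); A is not a chord tone.
It is approached by step down from Bb and left by step down to G.
Step in, step out in the same direction — a passing tone.

Passing tone.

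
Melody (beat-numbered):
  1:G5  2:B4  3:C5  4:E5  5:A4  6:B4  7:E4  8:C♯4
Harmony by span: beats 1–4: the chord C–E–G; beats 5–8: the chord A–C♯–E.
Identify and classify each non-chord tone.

The harmony at that moment is C major triad (C, E, G); B4 is not a chord tone.
It is approached by leap down from G5 and left by step up to C5.
Leap in, step out — an appoggiatura.
The harmony at that moment is A major triad (A, C♯, E); B4 is not a chord tone.
It is approached by step up from A4 and left by leap down to E4.
Step in, leap out — an escape tone.

B4 (beat 2) — appoggiatura; B4 (beat 6) — escape tone.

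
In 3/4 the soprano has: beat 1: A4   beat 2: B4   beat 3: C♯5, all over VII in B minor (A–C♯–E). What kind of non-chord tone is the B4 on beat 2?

Passing tone.

The harmony at that moment is A major triad (A, C♯, E); B4 is not a chord tone.
It is approached by step up from A4 and left by step up to C♯5.
Step in, step out in the same direction — a passing tone.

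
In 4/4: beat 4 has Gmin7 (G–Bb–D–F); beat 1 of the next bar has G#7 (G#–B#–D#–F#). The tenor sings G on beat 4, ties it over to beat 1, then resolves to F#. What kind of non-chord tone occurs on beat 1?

Suspension.

The harmony at that moment is G# dominant seventh chord (G#, B#, D#, F#); G is not a chord tone.
It is held over (the same pitch as the preceding G) and left by step down to F#.
Held over from the previous chord and resolving down by step — a suspension.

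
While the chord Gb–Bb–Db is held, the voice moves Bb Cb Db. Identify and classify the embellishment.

Cb is a passing tone.

The harmony at that moment is Gb major triad (Gb, Bb, Db); Cb is not a chord tone.
It is approached by step up from Bb and left by step up to Db.
Step in, step out in the same direction — a passing tone.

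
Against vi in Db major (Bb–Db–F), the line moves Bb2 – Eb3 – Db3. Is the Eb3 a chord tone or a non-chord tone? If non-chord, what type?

The harmony at that moment is Bb minor triad (Bb, Db, F); Eb3 is not a chord tone.
It is approached by leap up from Bb2 and left by step down to Db3.
Leap in, step out — an appoggiatura.

Non-chord tone — an appoggiatura.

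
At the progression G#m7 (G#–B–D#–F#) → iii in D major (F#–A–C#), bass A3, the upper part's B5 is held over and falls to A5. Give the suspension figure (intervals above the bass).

At the second chord the bass is A3. The suspended B5 lies a ninth above the bass; after resolving down by step to A5, the interval above the bass becomes an octave.
Suspension figures are named by those two intervals: 9–8.

9–8 suspension.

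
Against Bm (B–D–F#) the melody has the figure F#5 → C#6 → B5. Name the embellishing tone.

C#6 is an appoggiatura.

The harmony at that moment is B minor triad (B, D, F#); C#6 is not a chord tone.
It is approached by leap up from F#5 and left by step down to B5.
Leap in, step out — an appoggiatura.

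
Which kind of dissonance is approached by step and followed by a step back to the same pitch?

Neighbor tone.

Approach: by step. Departure: by step in the opposite direction, back to the starting pitch.
Stepwise on both sides but reversing to return to the same chord tone — a neighbor tone. (Had it continued onward in the same direction it would be a passing tone instead.)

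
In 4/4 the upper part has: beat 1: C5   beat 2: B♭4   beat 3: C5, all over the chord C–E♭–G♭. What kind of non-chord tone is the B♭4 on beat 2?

Lower neighbor tone.

The harmony at that moment is C diminished triad (C, E♭, G♭); B♭4 is not a chord tone.
It is approached by step down from C5 and left by step up to C5.
Step away and step back to the same note — a neighbor tone (lower neighbor).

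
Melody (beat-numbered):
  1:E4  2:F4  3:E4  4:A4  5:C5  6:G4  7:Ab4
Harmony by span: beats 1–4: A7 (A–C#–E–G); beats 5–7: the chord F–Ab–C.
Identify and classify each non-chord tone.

F4 (beat 2) — neighbor tone; G4 (beat 6) — appoggiatura.

The harmony at that moment is A dominant seventh chord (A, C#, E, G); F4 is not a chord tone.
It is approached by step up from E4 and left by step down to E4.
Step away and step back to the same note — a neighbor tone (upper neighbor).
The harmony at that moment is F minor triad (F, Ab, C); G4 is not a chord tone.
It is approached by leap down from C5 and left by step up to Ab4.
Leap in, step out — an appoggiatura.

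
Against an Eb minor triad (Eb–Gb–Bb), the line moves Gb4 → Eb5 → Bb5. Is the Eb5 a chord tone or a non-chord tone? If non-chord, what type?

Eb minor triad contains Eb, Gb, Bb; Eb is the root, so it is a chord tone.

Chord tone (the root of Eb minor triad).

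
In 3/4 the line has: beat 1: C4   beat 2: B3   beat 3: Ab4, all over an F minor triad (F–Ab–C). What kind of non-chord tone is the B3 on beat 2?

The harmony at that moment is F minor triad (F, Ab, C); B3 is not a chord tone.
It is approached by step down from C4 and left by leap up to Ab4.
Step in, leap out, on a weak beat — an escape tone.

Escape tone.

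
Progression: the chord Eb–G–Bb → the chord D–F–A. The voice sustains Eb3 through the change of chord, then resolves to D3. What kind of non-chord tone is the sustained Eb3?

The harmony at that moment is D minor triad (D, F, A); Eb3 is not a chord tone.
It is held over (the same pitch as the preceding Eb3) and left by step down to D3.
Held over from the previous chord and resolving down by step — a suspension.

Eb3 is a suspension.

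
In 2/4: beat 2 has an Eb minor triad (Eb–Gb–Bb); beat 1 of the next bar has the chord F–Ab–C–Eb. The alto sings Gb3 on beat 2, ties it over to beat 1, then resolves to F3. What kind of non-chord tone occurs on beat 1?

The harmony at that moment is F minor seventh chord (F, Ab, C, Eb); Gb3 is not a chord tone.
It is held over (the same pitch as the preceding Gb3) and left by step down to F3.
Held over from the previous chord and resolving down by step — a suspension.

Suspension.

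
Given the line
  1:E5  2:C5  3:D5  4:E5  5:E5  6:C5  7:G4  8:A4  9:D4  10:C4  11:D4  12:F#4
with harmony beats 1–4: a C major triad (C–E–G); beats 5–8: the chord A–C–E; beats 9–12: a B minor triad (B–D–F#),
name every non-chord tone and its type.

D5 (beat 3) — passing tone; G4 (beat 7) — appoggiatura; C4 (beat 10) — neighbor tone.

The harmony at that moment is C major triad (C, E, G); D5 is not a chord tone.
It is approached by step up from C5 and left by step up to E5.
Step in, step out in the same direction — a passing tone.
The harmony at that moment is A minor triad (A, C, E); G4 is not a chord tone.
It is approached by leap down from C5 and left by step up to A4.
Leap in, step out — an appoggiatura.
The harmony at that moment is B minor triad (B, D, F#); C4 is not a chord tone.
It is approached by step down from D4 and left by step up to D4.
Step away and step back to the same note — a neighbor tone (lower neighbor).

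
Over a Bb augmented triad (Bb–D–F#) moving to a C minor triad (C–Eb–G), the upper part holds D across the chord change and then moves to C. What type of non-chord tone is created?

The harmony at that moment is C minor triad (C, Eb, G); D is not a chord tone.
It is held over (the same pitch as the preceding D) and left by step down to C.
Held over from the previous chord and resolving down by step — a suspension.

D is a suspension.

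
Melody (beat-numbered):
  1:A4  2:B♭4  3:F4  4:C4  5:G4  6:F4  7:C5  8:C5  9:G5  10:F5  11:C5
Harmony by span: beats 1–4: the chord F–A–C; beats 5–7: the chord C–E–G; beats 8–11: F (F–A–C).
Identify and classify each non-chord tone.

The harmony at that moment is F major triad (F, A, C); B♭4 is not a chord tone.
It is approached by step up from A4 and left by leap down to F4.
Step in, leap out — an escape tone.
The harmony at that moment is C major triad (C, E, G); F4 is not a chord tone.
It is approached by step down from G4 and left by leap up to C5.
Step in, leap out — an escape tone.
The harmony at that moment is F major triad (F, A, C); G5 is not a chord tone.
It is approached by leap up from C5 and left by step down to F5.
Leap in, step out — an appoggiatura.

B♭4 (beat 2) — escape tone; F4 (beat 6) — escape tone; G5 (beat 9) — appoggiatura.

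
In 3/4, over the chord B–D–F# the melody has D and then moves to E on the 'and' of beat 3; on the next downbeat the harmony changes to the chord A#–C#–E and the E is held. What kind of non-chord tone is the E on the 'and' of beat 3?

The harmony at that moment is B minor triad (B, D, F#); E is not a chord tone.
It is approached by step up from D and then sustained as the same pitch into the next harmony.
Arriving early and becoming a chord tone when the harmony changes — an anticipation.

Anticipation.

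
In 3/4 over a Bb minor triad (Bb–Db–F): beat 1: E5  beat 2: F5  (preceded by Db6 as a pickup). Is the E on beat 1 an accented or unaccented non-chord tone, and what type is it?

The harmony at that moment is Bb minor triad (Bb, Db, F); E5 is not a chord tone.
It is approached by leap down from Db6 and left by step up to F5.
Leap in, step out — an appoggiatura.
It falls on the downbeat, so it is accented.

Accented appoggiatura.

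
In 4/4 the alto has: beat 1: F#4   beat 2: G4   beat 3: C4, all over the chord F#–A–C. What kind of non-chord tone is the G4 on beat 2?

Escape tone.

The harmony at that moment is F# diminished triad (F#, A, C); G4 is not a chord tone.
It is approached by step up from F#4 and left by leap down to C4.
Step in, leap out, on a weak beat — an escape tone.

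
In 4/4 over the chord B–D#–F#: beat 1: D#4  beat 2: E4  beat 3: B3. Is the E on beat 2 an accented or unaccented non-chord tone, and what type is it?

The harmony at that moment is B major triad (B, D#, F#); E4 is not a chord tone.
It is approached by step up from D#4 and left by leap down to B3.
Step in, leap out — an escape tone.
It falls on a weak beat, so it is unaccented.

Unaccented escape tone.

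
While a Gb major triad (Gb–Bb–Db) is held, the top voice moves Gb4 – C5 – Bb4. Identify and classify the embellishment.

The harmony at that moment is Gb major triad (Gb, Bb, Db); C5 is not a chord tone.
It is approached by leap up from Gb4 and left by step down to Bb4.
Leap in, step out — an appoggiatura.

C5 is an appoggiatura.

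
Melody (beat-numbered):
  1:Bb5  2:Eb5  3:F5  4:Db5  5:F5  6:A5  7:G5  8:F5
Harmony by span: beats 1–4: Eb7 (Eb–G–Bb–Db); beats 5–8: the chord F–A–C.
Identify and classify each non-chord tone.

The harmony at that moment is Eb dominant seventh chord (Eb, G, Bb, Db); F5 is not a chord tone.
It is approached by step up from Eb5 and left by leap down to Db5.
Step in, leap out — an escape tone.
The harmony at that moment is F major triad (F, A, C); G5 is not a chord tone.
It is approached by step down from A5 and left by step down to F5.
Step in, step out in the same direction — a passing tone.

F5 (beat 3) — escape tone; G5 (beat 7) — passing tone.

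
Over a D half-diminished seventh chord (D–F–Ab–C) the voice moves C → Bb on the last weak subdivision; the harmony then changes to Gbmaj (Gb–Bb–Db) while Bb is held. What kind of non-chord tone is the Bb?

Bb is an anticipation.

The harmony at that moment is D half-diminished seventh chord (D, F, Ab, C); Bb is not a chord tone.
It is approached by step down from C and then sustained as the same pitch into the next harmony.
Arriving early and becoming a chord tone when the harmony changes — an anticipation.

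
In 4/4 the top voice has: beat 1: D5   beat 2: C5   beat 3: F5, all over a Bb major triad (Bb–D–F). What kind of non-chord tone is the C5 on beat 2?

Escape tone.

The harmony at that moment is Bb major triad (Bb, D, F); C5 is not a chord tone.
It is approached by step down from D5 and left by leap up to F5.
Step in, leap out, on a weak beat — an escape tone.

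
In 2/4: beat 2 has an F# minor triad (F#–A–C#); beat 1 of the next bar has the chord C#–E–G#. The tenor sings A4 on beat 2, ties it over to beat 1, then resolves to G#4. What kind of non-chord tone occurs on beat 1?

The harmony at that moment is C# minor triad (C#, E, G#); A4 is not a chord tone.
It is held over (the same pitch as the preceding A4) and left by step down to G#4.
Held over from the previous chord and resolving down by step — a suspension.

Suspension.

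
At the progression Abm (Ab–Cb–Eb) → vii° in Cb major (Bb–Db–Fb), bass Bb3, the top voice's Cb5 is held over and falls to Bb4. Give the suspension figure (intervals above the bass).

At the second chord the bass is Bb3. The suspended Cb5 lies a ninth above the bass; after resolving down by step to Bb4, the interval above the bass becomes an octave.
Suspension figures are named by those two intervals: 9–8.

9–8 suspension.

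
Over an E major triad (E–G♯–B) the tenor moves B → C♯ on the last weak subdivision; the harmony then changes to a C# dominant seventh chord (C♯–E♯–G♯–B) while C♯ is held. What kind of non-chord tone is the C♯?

The harmony at that moment is E major triad (E, G♯, B); C♯ is not a chord tone.
It is approached by step up from B and then sustained as the same pitch into the next harmony.
Arriving early and becoming a chord tone when the harmony changes — an anticipation.

C♯ is an anticipation.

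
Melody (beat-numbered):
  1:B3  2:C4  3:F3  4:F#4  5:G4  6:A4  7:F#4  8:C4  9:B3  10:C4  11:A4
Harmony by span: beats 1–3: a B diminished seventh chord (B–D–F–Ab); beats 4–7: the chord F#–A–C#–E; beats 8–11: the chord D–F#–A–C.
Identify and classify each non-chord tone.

The harmony at that moment is B diminished seventh chord (B, D, F, Ab); C4 is not a chord tone.
It is approached by step up from B3 and left by leap down to F3.
Step in, leap out — an escape tone.
The harmony at that moment is F# minor seventh chord (F#, A, C#, E); G4 is not a chord tone.
It is approached by step up from F#4 and left by step up to A4.
Step in, step out in the same direction — a passing tone.
The harmony at that moment is D dominant seventh chord (D, F#, A, C); B3 is not a chord tone.
It is approached by step down from C4 and left by step up to C4.
Step away and step back to the same note — a neighbor tone (lower neighbor).

C4 (beat 2) — escape tone; G4 (beat 5) — passing tone; B3 (beat 9) — neighbor tone.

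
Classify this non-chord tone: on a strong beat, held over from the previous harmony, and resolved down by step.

Approach: by preparation — the pitch is first a chord tone, then held (tied or repeated) while the harmony changes under it. Departure: down by step. Metric position: strong.
A prepared dissonance that resolves downward by step — a suspension. (The same figure resolving upward would be a retardation.)

Suspension.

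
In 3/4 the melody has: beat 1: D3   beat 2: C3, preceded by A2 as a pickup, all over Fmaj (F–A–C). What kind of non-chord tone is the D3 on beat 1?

The harmony at that moment is F major triad (F, A, C); D3 is not a chord tone.
It is approached by leap up from A2 and left by step down to C3.
Leap in, step out, metrically accented — an appoggiatura.

Appoggiatura.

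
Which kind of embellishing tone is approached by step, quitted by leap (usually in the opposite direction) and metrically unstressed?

Approach: by step. Departure: by leap. Metric position: weak.
Step in, leap out, from a weak position — an escape tone (échappée). (It is the mirror image of the appoggiatura, which leaps in and steps out on a strong beat.)

Escape tone.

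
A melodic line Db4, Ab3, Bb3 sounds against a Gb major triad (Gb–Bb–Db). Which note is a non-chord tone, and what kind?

Ab3 is an appoggiatura.

The harmony at that moment is Gb major triad (Gb, Bb, Db); Ab3 is not a chord tone.
It is approached by leap down from Db4 and left by step up to Bb3.
Leap in, step out — an appoggiatura.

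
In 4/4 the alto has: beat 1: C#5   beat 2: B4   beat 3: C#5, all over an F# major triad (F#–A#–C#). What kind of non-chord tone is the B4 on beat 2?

The harmony at that moment is F# major triad (F#, A#, C#); B4 is not a chord tone.
It is approached by step down from C#5 and left by step up to C#5.
Step away and step back to the same note — a neighbor tone (lower neighbor).

Lower neighbor tone.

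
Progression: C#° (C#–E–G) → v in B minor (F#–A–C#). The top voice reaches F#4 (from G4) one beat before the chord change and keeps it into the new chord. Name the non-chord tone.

The harmony at that moment is C# diminished triad (C#, E, G); F#4 is not a chord tone.
It is approached by step down from G4 and then sustained as the same pitch into the next harmony.
Arriving early and becoming a chord tone when the harmony changes — an anticipation.

F#4 is an anticipation.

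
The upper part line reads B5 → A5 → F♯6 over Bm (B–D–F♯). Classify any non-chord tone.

The harmony at that moment is B minor triad (B, D, F♯); A5 is not a chord tone.
It is approached by step down from B5 and left by leap up to F♯6.
Step in, leap out — an escape tone.

A5 is an escape tone.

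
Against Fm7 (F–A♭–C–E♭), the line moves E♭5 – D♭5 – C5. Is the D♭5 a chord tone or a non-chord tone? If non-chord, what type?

The harmony at that moment is F minor seventh chord (F, A♭, C, E♭); D♭5 is not a chord tone.
It is approached by step down from E♭5 and left by step down to C5.
Step in, step out in the same direction — a passing tone.

Non-chord tone — a passing tone.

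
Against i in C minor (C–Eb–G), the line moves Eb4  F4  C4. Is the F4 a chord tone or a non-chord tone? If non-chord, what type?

Non-chord tone — an escape tone.

The harmony at that moment is C minor triad (C, Eb, G); F4 is not a chord tone.
It is approached by step up from Eb4 and left by leap down to C4.
Step in, leap out — an escape tone.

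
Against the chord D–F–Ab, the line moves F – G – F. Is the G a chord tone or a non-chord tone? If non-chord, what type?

Non-chord tone — a neighbor tone.

The harmony at that moment is D diminished triad (D, F, Ab); G is not a chord tone.
It is approached by step up from F and left by step down to F.
Step away and step back to the same note — a neighbor tone (upper neighbor).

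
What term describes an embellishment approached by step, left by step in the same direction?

Approach: by step. Departure: by step, continuing in the same direction.
Stepwise on both sides with no change of direction means the note fills in the space between two different chord tones — a passing tone. (Had it turned back to its starting note it would be a neighbor tone instead.)

Passing tone.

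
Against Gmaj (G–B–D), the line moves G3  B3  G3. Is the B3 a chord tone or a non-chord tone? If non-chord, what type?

G major triad contains G, B, D; B is the third, so it is a chord tone.

Chord tone (the third of G major triad).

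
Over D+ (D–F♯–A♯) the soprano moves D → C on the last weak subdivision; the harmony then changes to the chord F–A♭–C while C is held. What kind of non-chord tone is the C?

C is an anticipation.

The harmony at that moment is D augmented triad (D, F♯, A♯); C is not a chord tone.
It is approached by step down from D and then sustained as the same pitch into the next harmony.
Arriving early and becoming a chord tone when the harmony changes — an anticipation.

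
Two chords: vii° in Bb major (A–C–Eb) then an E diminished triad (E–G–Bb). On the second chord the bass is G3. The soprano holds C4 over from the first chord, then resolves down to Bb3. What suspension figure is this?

At the second chord the bass is G3. The suspended C4 lies a fourth above the bass; after resolving down by step to Bb3, the interval above the bass becomes a third.
Suspension figures are named by those two intervals: 4–3.

4–3 suspension.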